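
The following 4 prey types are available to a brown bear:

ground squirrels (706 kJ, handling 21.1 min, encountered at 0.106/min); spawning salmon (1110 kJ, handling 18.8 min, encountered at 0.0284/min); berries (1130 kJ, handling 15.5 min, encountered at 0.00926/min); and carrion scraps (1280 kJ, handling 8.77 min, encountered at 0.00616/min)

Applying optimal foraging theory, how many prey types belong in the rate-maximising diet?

E/h in descending order: carrion scraps 146, berries 72.9, spawning salmon 59, ground squirrels 33.5 kJ/min. The optimal diet is the largest prefix of this list for which every included type satisfies E_i/h_i > R on the types above it.
Rate on top 1: 7.481. berries: 72.9 > 7.481 → include.
Rate on top 2: 15.32. spawning salmon: 59 > 15.32 → include.
Rate on top 3: 28.8. ground squirrels: 33.5 > 28.8 → include.
Optimal diet: carrion scraps, berries, spawning salmon, ground squirrels — 4 of 4 types.

4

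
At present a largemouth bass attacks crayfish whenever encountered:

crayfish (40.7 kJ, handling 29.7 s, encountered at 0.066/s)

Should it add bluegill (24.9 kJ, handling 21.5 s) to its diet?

Current rate: (0.066×40.7)/(1 + 0.066×29.7) = 0.9074 kJ/s.
bluegill: E/h = 24.9/21.5 = 1.158 kJ/s.
Since 1.158 > R, including bluegill increases the long-run rate.

Yes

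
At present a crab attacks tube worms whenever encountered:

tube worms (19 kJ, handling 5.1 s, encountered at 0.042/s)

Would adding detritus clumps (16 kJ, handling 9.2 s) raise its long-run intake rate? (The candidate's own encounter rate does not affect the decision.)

Current rate: (0.042×19)/(1 + 0.042×5.1) = 0.6572 kJ/s.
detritus clumps: E/h = 16/9.2 = 1.739 kJ/s.
Since 1.739 > R, including detritus clumps increases the long-run rate.

Yes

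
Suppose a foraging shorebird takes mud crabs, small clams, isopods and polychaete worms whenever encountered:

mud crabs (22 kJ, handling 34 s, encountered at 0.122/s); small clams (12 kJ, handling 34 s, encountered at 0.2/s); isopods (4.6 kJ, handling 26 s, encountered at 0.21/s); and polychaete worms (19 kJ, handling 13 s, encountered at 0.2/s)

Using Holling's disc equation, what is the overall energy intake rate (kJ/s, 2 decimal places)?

0.49 kJ/s

Energy encountered per unit search time: 0.122×22 + 0.2×12 + 0.21×4.6 + 0.2×19 = 9.85 kJ/s.
Handling time per unit search time: 0.122×34 + 0.2×34 + 0.21×26 + 0.2×13 = 19.01.
Rate = 9.85/(1 + 19.01) = 0.4923 kJ/s.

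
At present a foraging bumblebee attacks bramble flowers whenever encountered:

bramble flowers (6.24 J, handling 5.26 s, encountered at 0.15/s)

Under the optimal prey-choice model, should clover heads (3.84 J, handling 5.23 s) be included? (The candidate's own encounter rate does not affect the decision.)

On bramble flowers alone, R = ΣλE/(1+Σλh) = 0.936/1.789 = 0.5232 J/s.
Profitability of clover heads: 3.84/5.23 = 0.7342 J/s.
Since 0.7342 > R, including clover heads increases the long-run rate.

Yes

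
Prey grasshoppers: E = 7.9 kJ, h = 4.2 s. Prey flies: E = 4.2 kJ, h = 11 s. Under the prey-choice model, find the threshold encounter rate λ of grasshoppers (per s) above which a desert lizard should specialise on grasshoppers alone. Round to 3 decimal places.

0.061 per s

At the threshold, the rate on grasshoppers alone equals the profitability of flies: λ·7.9/(1 + λ·4.2) = 4.2/11 = 0.3818.
Rearranging, λ(7.9 − 0.3818×4.2) = 0.3818, so λ = 0.3818/6.296 = 0.06064 per s.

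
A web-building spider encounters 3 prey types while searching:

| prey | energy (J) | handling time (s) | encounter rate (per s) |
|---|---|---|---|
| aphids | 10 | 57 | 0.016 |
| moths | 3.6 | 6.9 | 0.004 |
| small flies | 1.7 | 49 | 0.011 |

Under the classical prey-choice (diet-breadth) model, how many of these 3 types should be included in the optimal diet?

Rank by E/h (J/s): moths 0.522, aphids 0.175, small flies 0.0347. Include each in turn until the next type's E/h falls below the running intake rate.
Rate on top 1: 0.01401. aphids: 0.175 > 0.01401 → include.
Rate on top 2: 0.08992. small flies: 0.0347 < 0.08992 → exclude; stop.
Optimal diet: moths, aphids — 2 of 3 types.

2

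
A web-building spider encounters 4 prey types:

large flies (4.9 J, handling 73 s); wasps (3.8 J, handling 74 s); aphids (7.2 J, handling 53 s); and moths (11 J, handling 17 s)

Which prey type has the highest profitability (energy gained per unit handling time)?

moths

Profitability E/h (J/s): large flies = 4.9/73 = 0.0671, wasps = 3.8/74 = 0.0514, aphids = 7.2/53 = 0.136, moths = 11/17 = 0.647.
Ranked: moths > aphids > large flies > wasps.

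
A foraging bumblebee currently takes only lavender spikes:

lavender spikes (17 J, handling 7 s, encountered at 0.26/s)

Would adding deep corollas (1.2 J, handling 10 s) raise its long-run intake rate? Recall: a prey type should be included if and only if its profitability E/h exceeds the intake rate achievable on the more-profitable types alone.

No

On lavender spikes alone, R = ΣλE/(1+Σλh) = 4.42/2.82 = 1.567 J/s.
Profitability of deep corollas: 1.2/10 = 0.12 J/s.
0.12 < 1.567, so adding deep corollas would lower the average — exclude it.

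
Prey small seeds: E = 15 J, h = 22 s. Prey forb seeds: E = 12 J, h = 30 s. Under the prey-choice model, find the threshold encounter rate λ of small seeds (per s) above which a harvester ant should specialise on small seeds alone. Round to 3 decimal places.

The zero-one rule: include forb seeds iff E₂/h₂ > λE₁/(1+λh₁). Equality gives the switch point.
λE₁h₂ = E₂ + λE₂h₁ ⇒ λ = E₂/(E₁h₂ − E₂h₁) = 12/(450 − 264) = 0.06452 per s.

0.065 per s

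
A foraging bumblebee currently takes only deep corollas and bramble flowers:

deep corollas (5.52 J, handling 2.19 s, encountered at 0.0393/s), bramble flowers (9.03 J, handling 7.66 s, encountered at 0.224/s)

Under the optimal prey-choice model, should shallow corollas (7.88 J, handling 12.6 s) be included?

No

On deep corollas and bramble flowers alone, R = ΣλE/(1+Σλh) = 2.24/2.802 = 0.7993 J/s.
shallow corollas: E/h = 7.88/12.6 = 0.6254 J/s.
0.6254 < 0.7993, so adding shallow corollas would lower the average — exclude it.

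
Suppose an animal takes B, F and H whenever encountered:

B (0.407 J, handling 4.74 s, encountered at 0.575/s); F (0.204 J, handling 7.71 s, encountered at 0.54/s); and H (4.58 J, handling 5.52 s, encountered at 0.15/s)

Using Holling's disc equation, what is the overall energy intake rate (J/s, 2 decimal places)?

0.12 J/s

R = (0.575×0.407 + 0.54×0.204 + 0.15×4.58) / (1 + 0.575×4.74 + 0.54×7.71 + 0.15×5.52) = 1.031/8.717 = 0.1183 J/s.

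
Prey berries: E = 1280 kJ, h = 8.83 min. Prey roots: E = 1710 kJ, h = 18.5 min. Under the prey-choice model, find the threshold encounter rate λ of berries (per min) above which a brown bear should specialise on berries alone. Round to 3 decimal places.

Drop roots once their profitability E₂/h₂ falls below the rate achievable on berries alone: E₂/h₂ = λE₁/(1 + λh₁).
Solve for λ: λE₁h₂ = E₂(1 + λh₁) → λ(E₁h₂ − E₂h₁) = E₂ → λ = E₂/(E₁h₂ − E₂h₁).
λ = 1710/(1280×18.5 − 1710×8.83) = 1710/8581 = 0.1993 per min.

0.199 per min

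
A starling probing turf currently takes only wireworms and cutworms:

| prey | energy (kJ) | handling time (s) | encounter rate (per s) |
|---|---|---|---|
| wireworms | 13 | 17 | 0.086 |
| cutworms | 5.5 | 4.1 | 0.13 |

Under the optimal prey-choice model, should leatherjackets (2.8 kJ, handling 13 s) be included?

No

Intake rate on the current diet: R = (0.086×13 + 0.13×5.5) / (1 + 0.086×17 + 0.13×4.1) = 1.833/2.995 = 0.612 kJ/s.
Profitability of leatherjackets: 2.8/13 = 0.2154 kJ/s.
Since 0.2154 < R, time spent handling leatherjackets is better spent searching.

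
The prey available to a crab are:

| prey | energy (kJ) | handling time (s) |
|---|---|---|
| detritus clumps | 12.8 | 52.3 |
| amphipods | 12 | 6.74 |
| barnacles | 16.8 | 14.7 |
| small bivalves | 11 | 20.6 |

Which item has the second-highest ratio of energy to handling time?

barnacles

In descending order of E/h:
amphipods: 12/6.74 = 1.78 kJ/s
barnacles: 16.8/14.7 = 1.14 kJ/s
small bivalves: 11/20.6 = 0.534 kJ/s
detritus clumps: 12.8/52.3 = 0.245 kJ/s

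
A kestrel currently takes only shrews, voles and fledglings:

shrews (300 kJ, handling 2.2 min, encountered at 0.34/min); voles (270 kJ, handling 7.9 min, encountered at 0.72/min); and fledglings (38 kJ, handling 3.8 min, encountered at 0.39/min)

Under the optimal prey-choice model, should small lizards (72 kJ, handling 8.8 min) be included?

On shrews, voles and fledglings alone, R = ΣλE/(1+Σλh) = 311.2/8.918 = 34.9 kJ/min.
small lizards: E/h = 72/8.8 = 8.182 kJ/min.
8.182 < 34.9, so adding small lizards would lower the average — exclude it.

No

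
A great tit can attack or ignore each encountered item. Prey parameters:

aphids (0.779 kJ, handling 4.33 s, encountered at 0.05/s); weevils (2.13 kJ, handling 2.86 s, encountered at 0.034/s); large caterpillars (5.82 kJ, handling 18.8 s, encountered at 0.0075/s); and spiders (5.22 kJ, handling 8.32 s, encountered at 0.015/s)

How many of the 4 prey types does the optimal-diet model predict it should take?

Rank by E/h (kJ/s): weevils 0.745, spiders 0.627, large caterpillars 0.31, aphids 0.18. Include each in turn until the next type's E/h falls below the running intake rate.
Rate on top 1: 0.066. spiders: 0.627 > 0.066 → include.
Rate on top 2: 0.1233. large caterpillars: 0.31 > 0.1233 → include.
Rate on top 3: 0.1426. aphids: 0.18 > 0.1426 → include.
Optimal diet: weevils, spiders, large caterpillars, aphids — 4 of 4 types.

4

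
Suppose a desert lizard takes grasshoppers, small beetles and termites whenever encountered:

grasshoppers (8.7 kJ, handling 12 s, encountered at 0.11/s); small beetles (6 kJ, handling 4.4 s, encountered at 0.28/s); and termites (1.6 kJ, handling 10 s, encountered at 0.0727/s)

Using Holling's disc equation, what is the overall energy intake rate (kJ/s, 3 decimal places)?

R = (0.11×8.7 + 0.28×6 + 0.0727×1.6) / (1 + 0.11×12 + 0.28×4.4 + 0.0727×10) = 2.753/4.279 = 0.6434 kJ/s.

0.643 kJ/s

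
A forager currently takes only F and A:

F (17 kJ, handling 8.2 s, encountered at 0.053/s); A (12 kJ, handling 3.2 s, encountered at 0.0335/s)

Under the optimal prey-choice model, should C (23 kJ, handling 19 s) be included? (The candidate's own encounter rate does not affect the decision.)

Yes

Current rate: (0.053×17 + 0.0335×12)/(1 + 0.053×8.2 + 0.0335×3.2) = 0.8451 kJ/s.
C: E/h = 23/19 = 1.211 kJ/s.
Since 1.211 > R, including C increases the long-run rate.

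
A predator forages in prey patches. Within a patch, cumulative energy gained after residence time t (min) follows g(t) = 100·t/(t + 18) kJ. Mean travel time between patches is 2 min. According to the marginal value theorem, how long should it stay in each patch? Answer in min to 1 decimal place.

6.0 min

By the marginal value theorem, leave when the instantaneous gain rate g'(t) equals the habitat-wide average g(t)/(T + t).
g'(t) = 100·18/(t + 18)². Setting 100·18/(t+18)² = 100t/[(t+18)(2+t)] gives 18(2+t) = t(t+18), so t² = 18×2 = 36.
t* = √36 = 6 min.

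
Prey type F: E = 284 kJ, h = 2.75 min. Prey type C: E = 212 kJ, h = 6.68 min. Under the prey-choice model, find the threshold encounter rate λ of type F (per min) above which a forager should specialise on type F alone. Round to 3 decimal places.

0.161 per min

Drop type C once their profitability E₂/h₂ falls below the rate achievable on type F alone: E₂/h₂ = λE₁/(1 + λh₁).
Solve for λ: λE₁h₂ = E₂(1 + λh₁) → λ(E₁h₂ − E₂h₁) = E₂ → λ = E₂/(E₁h₂ − E₂h₁).
λ = 212/(284×6.68 − 212×2.75) = 212/1314 = 0.1613 per min.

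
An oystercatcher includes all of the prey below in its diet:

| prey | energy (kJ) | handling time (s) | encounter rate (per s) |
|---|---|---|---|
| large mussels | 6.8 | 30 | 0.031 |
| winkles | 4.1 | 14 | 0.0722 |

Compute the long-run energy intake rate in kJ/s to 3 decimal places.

0.172 kJ/s

R = (0.031×6.8 + 0.0722×4.1) / (1 + 0.031×30 + 0.0722×14) = 0.5068/2.941 = 0.1723 kJ/s.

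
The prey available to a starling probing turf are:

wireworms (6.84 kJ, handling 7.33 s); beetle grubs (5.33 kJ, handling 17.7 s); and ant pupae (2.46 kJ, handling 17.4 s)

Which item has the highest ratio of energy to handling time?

wireworms

In descending order of E/h:
wireworms: 6.84/7.33 = 0.933 kJ/s
beetle grubs: 5.33/17.7 = 0.301 kJ/s
ant pupae: 2.46/17.4 = 0.141 kJ/s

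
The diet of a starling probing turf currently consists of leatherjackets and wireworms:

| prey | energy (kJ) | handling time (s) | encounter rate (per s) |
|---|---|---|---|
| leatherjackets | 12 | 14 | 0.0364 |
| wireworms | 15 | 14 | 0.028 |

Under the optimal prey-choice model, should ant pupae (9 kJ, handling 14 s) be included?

Intake rate on the current diet: R = (0.0364×12 + 0.028×15) / (1 + 0.0364×14 + 0.028×14) = 0.8568/1.902 = 0.4506 kJ/s.
Profitability of ant pupae: 9/14 = 0.6429 kJ/s.
Since 0.6429 > R, including ant pupae increases the long-run rate.

Yes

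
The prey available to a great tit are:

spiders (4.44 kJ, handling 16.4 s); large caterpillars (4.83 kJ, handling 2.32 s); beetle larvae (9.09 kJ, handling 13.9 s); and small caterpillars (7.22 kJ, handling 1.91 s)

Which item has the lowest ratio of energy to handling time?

spiders

In descending order of E/h:
small caterpillars: 7.22/1.91 = 3.78 kJ/s
large caterpillars: 4.83/2.32 = 2.08 kJ/s
beetle larvae: 9.09/13.9 = 0.654 kJ/s
spiders: 4.44/16.4 = 0.271 kJ/s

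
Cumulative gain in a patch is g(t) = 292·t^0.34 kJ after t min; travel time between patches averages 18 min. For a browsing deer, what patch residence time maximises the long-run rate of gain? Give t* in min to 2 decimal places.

9.27 min

Maximise g(t)/(T+t): set derivative to zero → g'(t)(T+t) = g(t).
g'(t) = 0.34·292·t^-0.66. Setting 0.34·292·t^-0.66 = 292·t^0.34/(18+t) gives 0.34(18+t) = t, so 0.66·t = 0.34×18.
t* = 0.34×18/0.66 = 9.273 min.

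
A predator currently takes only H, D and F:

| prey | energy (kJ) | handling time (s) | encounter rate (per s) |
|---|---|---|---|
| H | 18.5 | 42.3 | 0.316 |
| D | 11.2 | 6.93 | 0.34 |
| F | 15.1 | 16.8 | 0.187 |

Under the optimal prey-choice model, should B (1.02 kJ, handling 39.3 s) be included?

Intake rate on the current diet: R = (0.316×18.5 + 0.34×11.2 + 0.187×15.1) / (1 + 0.316×42.3 + 0.34×6.93 + 0.187×16.8) = 12.48/19.86 = 0.6281 kJ/s.
Profitability of B: 1.02/39.3 = 0.02595 kJ/s.
0.02595 < 0.6281, so adding B would lower the average — exclude it.

No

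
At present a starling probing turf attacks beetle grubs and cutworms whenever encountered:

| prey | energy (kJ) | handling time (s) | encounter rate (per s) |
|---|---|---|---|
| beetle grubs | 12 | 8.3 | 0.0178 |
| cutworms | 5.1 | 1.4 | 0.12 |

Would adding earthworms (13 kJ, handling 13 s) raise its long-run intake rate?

Yes

On beetle grubs and cutworms alone, R = ΣλE/(1+Σλh) = 0.8256/1.316 = 0.6275 kJ/s.
earthworms: E/h = 13/13 = 1 kJ/s.
Since 1 > R, including earthworms increases the long-run rate.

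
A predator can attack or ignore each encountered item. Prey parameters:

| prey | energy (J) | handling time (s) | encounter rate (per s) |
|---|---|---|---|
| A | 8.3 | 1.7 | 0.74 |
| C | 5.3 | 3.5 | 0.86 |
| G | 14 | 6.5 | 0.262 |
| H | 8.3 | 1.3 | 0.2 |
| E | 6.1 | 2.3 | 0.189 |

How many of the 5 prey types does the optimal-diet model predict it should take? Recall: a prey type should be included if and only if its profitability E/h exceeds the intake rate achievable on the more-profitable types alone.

Rank by E/h (J/s): H 6.38, A 4.88, E 2.65, G 2.15, C 1.51. Include each in turn until the next type's E/h falls below the running intake rate.
Rate on top 1: 1.317. A: 4.88 > 1.317 → include.
Rate on top 2: 3.098. E: 2.65 < 3.098 → exclude; stop.
Optimal diet: H, A — 2 of 5 types.

2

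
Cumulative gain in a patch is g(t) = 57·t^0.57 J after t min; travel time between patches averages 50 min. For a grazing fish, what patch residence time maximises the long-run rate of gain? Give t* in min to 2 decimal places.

66.28 min

Optimal t* satisfies g'(t*) = g(t*)/(T + t*).
g'(t) = 0.57·57·t^-0.43. Setting 0.57·57·t^-0.43 = 57·t^0.57/(50+t) gives 0.57(50+t) = t, so 0.43·t = 0.57×50.
t* = 0.57×50/0.43 = 66.28 min.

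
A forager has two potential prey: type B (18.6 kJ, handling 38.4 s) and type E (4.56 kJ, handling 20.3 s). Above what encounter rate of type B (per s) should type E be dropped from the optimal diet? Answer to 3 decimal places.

0.023 per s

The zero-one rule: include type E iff E₂/h₂ > λE₁/(1+λh₁). Equality gives the switch point.
λE₁h₂ = E₂ + λE₂h₁ ⇒ λ = E₂/(E₁h₂ − E₂h₁) = 4.56/(377.6 − 175.1) = 0.02252 per s.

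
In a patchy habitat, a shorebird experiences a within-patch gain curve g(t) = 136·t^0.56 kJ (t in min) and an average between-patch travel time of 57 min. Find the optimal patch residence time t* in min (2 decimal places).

72.55 min

By the marginal value theorem, leave when the instantaneous gain rate g'(t) equals the habitat-wide average g(t)/(T + t).
g'(t) = 0.56·136·t^-0.44. Setting 0.56·136·t^-0.44 = 136·t^0.56/(57+t) gives 0.56(57+t) = t, so 0.44·t = 0.56×57.
t* = 0.56×57/0.44 = 72.55 min.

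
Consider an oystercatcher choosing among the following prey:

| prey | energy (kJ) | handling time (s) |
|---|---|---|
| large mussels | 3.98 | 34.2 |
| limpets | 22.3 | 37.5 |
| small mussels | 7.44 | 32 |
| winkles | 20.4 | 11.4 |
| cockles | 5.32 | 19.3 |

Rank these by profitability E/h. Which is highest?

Profitability E/h (kJ/s): large mussels = 3.98/34.2 = 0.116, limpets = 22.3/37.5 = 0.595, small mussels = 7.44/32 = 0.233, winkles = 20.4/11.4 = 1.79, cockles = 5.32/19.3 = 0.276.
Ranked: winkles > limpets > cockles > small mussels > large mussels.

winkles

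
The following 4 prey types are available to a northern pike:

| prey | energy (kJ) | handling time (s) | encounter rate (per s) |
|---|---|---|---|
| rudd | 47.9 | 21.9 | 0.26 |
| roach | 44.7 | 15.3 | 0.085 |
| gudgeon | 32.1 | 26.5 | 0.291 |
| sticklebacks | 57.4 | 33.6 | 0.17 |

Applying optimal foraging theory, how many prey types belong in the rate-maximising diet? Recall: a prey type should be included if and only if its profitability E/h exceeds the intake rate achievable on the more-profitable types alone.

2

E/h in descending order: roach 2.92, rudd 2.19, sticklebacks 1.71, gudgeon 1.21 kJ/s. The optimal diet is the largest prefix of this list for which every included type satisfies E_i/h_i > R on the types above it.
Rate on top 1: 1.652. rudd: 2.19 > 1.652 → include.
Rate on top 2: 2.033. sticklebacks: 1.71 < 2.033 → exclude; stop.
Optimal diet: roach, rudd — 2 of 4 types.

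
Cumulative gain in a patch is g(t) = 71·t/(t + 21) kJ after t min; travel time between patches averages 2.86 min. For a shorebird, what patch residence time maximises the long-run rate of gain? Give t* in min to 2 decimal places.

Optimal t* satisfies g'(t*) = g(t*)/(T + t*).
g'(t) = 71·21/(t + 21)². Setting 71·21/(t+21)² = 71t/[(t+21)(2.86+t)] gives 21(2.86+t) = t(t+21), so t² = 21×2.86 = 60.06.
t* = √60.06 = 7.75 min.

7.75 min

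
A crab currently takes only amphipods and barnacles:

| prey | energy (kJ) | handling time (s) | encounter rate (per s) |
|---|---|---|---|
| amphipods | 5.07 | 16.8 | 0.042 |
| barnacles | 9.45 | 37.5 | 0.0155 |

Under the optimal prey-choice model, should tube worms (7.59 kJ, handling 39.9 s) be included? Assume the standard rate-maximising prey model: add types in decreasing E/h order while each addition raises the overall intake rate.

Yes

On amphipods and barnacles alone, R = ΣλE/(1+Σλh) = 0.3594/2.287 = 0.1572 kJ/s.
tube worms: E/h = 7.59/39.9 = 0.1902 kJ/s.
0.1902 > 0.1572, so adding tube worms raises the average — include it.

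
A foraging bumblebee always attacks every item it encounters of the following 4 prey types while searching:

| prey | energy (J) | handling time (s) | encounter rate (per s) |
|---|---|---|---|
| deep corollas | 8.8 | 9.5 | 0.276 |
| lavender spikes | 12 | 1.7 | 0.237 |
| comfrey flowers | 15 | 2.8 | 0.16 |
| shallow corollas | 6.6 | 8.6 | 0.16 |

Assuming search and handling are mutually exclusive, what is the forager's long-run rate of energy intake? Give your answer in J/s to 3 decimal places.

Energy encountered per unit search time: 0.276×8.8 + 0.237×12 + 0.16×15 + 0.16×6.6 = 8.729 J/s.
Handling time per unit search time: 0.276×9.5 + 0.237×1.7 + 0.16×2.8 + 0.16×8.6 = 4.849.
Rate = 8.729/(1 + 4.849) = 1.492 J/s.

1.492 J/s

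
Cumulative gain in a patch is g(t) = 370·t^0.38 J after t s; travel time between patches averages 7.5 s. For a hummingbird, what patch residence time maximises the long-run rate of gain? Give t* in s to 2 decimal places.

4.60 s

Maximise g(t)/(T+t): set derivative to zero → g'(t)(T+t) = g(t).
g'(t) = 0.38·370·t^-0.62. Setting 0.38·370·t^-0.62 = 370·t^0.38/(7.5+t) gives 0.38(7.5+t) = t, so 0.62·t = 0.38×7.5.
t* = 0.38×7.5/0.62 = 4.597 s.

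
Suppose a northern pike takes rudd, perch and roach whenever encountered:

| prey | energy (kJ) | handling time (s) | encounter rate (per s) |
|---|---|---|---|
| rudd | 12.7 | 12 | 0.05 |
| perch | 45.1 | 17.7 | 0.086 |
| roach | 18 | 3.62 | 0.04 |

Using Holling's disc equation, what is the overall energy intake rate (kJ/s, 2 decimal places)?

1.60 kJ/s

R = (0.05×12.7 + 0.086×45.1 + 0.04×18) / (1 + 0.05×12 + 0.086×17.7 + 0.04×3.62) = 5.234/3.267 = 1.602 kJ/s.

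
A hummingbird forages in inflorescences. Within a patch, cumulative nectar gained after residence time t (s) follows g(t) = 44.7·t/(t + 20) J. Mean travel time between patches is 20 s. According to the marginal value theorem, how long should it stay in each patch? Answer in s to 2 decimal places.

20.00 s

By the marginal value theorem, leave when the instantaneous gain rate g'(t) equals the habitat-wide average g(t)/(T + t).
g'(t) = 44.7·20/(t + 20)². Setting 44.7·20/(t+20)² = 44.7t/[(t+20)(20+t)] gives 20(20+t) = t(t+20), so t² = 20×20 = 400.
t* = √400 = 20 s.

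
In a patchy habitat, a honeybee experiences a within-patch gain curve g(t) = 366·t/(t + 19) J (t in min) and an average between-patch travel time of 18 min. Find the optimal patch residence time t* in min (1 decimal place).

Optimal t* satisfies g'(t*) = g(t*)/(T + t*).
g'(t) = 366·19/(t + 19)². Setting 366·19/(t+19)² = 366t/[(t+19)(18+t)] gives 19(18+t) = t(t+19), so t² = 19×18 = 342.
t* = √342 = 18.49 min.

18.5 min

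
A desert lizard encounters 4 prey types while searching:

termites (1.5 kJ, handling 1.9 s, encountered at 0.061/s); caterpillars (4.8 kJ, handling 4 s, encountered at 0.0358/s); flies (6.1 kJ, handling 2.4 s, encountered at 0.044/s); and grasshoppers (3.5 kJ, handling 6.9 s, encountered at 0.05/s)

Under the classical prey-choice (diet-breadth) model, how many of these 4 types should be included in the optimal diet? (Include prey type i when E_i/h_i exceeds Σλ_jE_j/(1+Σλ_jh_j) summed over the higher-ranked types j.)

E/h in descending order: flies 2.54, caterpillars 1.2, termites 0.789, grasshoppers 0.507 kJ/s. The optimal diet is the largest prefix of this list for which every included type satisfies E_i/h_i > R on the types above it.
Rate on top 1: 0.2428. caterpillars: 1.2 > 0.2428 → include.
Rate on top 2: 0.3525. termites: 0.789 > 0.3525 → include.
Rate on top 3: 0.3896. grasshoppers: 0.507 > 0.3896 → include.
Optimal diet: flies, caterpillars, termites, grasshoppers — 4 of 4 types.

4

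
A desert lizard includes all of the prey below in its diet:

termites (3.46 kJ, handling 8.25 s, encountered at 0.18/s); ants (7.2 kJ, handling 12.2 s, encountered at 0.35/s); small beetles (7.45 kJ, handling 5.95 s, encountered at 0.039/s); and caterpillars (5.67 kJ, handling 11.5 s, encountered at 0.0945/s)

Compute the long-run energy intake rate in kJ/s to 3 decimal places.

Energy encountered per unit search time: 0.18×3.46 + 0.35×7.2 + 0.039×7.45 + 0.0945×5.67 = 3.969 kJ/s.
Handling time per unit search time: 0.18×8.25 + 0.35×12.2 + 0.039×5.95 + 0.0945×11.5 = 7.074.
Rate = 3.969/(1 + 7.074) = 0.4916 kJ/s.

0.492 kJ/s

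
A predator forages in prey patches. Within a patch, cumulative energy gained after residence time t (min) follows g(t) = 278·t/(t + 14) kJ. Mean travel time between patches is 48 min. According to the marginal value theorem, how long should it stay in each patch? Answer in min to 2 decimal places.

By the marginal value theorem, leave when the instantaneous gain rate g'(t) equals the habitat-wide average g(t)/(T + t).
g'(t) = 278·14/(t + 14)². Setting 278·14/(t+14)² = 278t/[(t+14)(48+t)] gives 14(48+t) = t(t+14), so t² = 14×48 = 672.
t* = √672 = 25.92 min.

25.92 min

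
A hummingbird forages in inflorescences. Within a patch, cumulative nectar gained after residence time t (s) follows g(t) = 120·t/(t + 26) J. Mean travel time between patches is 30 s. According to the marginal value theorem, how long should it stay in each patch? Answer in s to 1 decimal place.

27.9 s

Optimal t* satisfies g'(t*) = g(t*)/(T + t*).
g'(t) = 120·26/(t + 26)². Setting 120·26/(t+26)² = 120t/[(t+26)(30+t)] gives 26(30+t) = t(t+26), so t² = 26×30 = 780.
t* = √780 = 27.93 s.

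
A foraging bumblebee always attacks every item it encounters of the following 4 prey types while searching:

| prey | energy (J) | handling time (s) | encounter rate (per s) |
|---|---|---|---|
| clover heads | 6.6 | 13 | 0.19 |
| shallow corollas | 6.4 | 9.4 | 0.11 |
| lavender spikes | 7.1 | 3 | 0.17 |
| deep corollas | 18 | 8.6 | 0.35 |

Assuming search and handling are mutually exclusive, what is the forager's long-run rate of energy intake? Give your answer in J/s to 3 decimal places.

R = Σλ_iE_i / (1 + Σλ_ih_i)
Numerator: 0.19×6.6 + 0.11×6.4 + 0.17×7.1 + 0.35×18 = 9.465
Denominator: 1 + 0.19×13 + 0.11×9.4 + 0.17×3 + 0.35×8.6 = 8.024
R = 9.465/8.024 = 1.18 J/s

1.180 J/s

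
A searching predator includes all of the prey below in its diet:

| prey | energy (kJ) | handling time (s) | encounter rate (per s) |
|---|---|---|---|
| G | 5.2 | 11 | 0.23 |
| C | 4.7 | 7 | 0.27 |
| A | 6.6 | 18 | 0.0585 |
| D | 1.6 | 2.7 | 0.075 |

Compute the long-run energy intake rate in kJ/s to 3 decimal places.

R = (0.23×5.2 + 0.27×4.7 + 0.0585×6.6 + 0.075×1.6) / (1 + 0.23×11 + 0.27×7 + 0.0585×18 + 0.075×2.7) = 2.971/6.676 = 0.4451 kJ/s.

0.445 kJ/s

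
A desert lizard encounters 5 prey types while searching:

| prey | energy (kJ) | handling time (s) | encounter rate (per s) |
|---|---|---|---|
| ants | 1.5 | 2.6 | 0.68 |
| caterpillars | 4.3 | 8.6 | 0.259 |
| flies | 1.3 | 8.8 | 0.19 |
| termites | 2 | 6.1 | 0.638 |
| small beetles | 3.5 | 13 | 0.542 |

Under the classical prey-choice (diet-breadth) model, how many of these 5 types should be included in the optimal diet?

2

Profitabilities (E/h, kJ/s): ants 0.577, caterpillars 0.5, termites 0.328, small beetles 0.269, flies 0.148. Add prey in this order while the next type's profitability exceeds the intake rate on those already taken.
Rate on top 1: 0.3685. caterpillars: 0.5 > 0.3685 → include.
Rate on top 2: 0.4271. termites: 0.328 < 0.4271 → exclude; stop.
Optimal diet: ants, caterpillars — 2 of 5 types.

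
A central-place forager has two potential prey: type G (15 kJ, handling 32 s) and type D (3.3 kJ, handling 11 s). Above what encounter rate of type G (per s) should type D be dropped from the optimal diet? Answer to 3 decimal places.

0.056 per s

Drop type D once their profitability E₂/h₂ falls below the rate achievable on type G alone: E₂/h₂ = λE₁/(1 + λh₁).
Solve for λ: λE₁h₂ = E₂(1 + λh₁) → λ(E₁h₂ − E₂h₁) = E₂ → λ = E₂/(E₁h₂ − E₂h₁).
λ = 3.3/(15×11 − 3.3×32) = 3.3/59.4 = 0.05556 per s.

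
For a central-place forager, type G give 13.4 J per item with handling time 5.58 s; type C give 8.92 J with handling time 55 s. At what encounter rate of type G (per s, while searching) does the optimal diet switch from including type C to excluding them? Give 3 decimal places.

0.013 per s

The zero-one rule: include type C iff E₂/h₂ > λE₁/(1+λh₁). Equality gives the switch point.
λE₁h₂ = E₂ + λE₂h₁ ⇒ λ = E₂/(E₁h₂ − E₂h₁) = 8.92/(737 − 49.77) = 0.01298 per s.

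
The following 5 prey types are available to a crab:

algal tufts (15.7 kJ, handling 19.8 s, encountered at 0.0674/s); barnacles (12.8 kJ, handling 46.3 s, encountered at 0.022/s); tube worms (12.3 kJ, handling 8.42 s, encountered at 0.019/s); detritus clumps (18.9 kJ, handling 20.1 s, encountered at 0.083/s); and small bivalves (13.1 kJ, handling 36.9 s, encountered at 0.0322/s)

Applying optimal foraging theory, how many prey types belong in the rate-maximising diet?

3

Profitabilities (E/h, kJ/s): tube worms 1.46, detritus clumps 0.94, algal tufts 0.793, small bivalves 0.355, barnacles 0.276. Add prey in this order while the next type's profitability exceeds the intake rate on those already taken.
Rate on top 1: 0.2015. detritus clumps: 0.94 > 0.2015 → include.
Rate on top 2: 0.6373. algal tufts: 0.793 > 0.6373 → include.
Rate on top 3: 0.6872. small bivalves: 0.355 < 0.6872 → exclude; stop.
Optimal diet: tube worms, detritus clumps, algal tufts — 3 of 5 types.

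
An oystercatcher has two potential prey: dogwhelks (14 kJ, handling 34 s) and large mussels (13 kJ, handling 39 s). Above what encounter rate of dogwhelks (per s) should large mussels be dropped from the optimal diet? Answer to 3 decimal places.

0.125 per s

Drop large mussels once their profitability E₂/h₂ falls below the rate achievable on dogwhelks alone: E₂/h₂ = λE₁/(1 + λh₁).
Solve for λ: λE₁h₂ = E₂(1 + λh₁) → λ(E₁h₂ − E₂h₁) = E₂ → λ = E₂/(E₁h₂ − E₂h₁).
λ = 13/(14×39 − 13×34) = 13/104 = 0.125 per s.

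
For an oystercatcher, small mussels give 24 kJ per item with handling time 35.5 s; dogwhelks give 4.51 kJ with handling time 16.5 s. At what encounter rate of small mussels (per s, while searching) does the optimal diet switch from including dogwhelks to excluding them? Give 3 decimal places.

Drop dogwhelks once their profitability E₂/h₂ falls below the rate achievable on small mussels alone: E₂/h₂ = λE₁/(1 + λh₁).
Solve for λ: λE₁h₂ = E₂(1 + λh₁) → λ(E₁h₂ − E₂h₁) = E₂ → λ = E₂/(E₁h₂ − E₂h₁).
λ = 4.51/(24×16.5 − 4.51×35.5) = 4.51/235.9 = 0.01912 per s.

0.019 per s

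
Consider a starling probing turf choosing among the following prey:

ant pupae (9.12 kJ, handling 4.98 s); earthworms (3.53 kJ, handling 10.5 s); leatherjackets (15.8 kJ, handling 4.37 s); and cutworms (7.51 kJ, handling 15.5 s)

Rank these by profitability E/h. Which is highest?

leatherjackets

Profitability E/h (kJ/s): ant pupae = 9.12/4.98 = 1.83, earthworms = 3.53/10.5 = 0.336, leatherjackets = 15.8/4.37 = 3.62, cutworms = 7.51/15.5 = 0.485.
Ranked: leatherjackets > ant pupae > cutworms > earthworms.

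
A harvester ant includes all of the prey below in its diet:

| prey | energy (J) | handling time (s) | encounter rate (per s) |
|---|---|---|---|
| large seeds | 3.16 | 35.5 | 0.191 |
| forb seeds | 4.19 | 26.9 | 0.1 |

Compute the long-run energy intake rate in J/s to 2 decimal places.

R = (0.191×3.16 + 0.1×4.19) / (1 + 0.191×35.5 + 0.1×26.9) = 1.023/10.47 = 0.09766 J/s.

0.10 J/s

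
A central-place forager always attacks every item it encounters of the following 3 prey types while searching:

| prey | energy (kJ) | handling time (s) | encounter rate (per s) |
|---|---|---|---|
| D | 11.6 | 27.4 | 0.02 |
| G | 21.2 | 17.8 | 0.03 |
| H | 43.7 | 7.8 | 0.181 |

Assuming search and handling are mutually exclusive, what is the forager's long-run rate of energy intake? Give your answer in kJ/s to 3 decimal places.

Energy encountered per unit search time: 0.02×11.6 + 0.03×21.2 + 0.181×43.7 = 8.778 kJ/s.
Handling time per unit search time: 0.02×27.4 + 0.03×17.8 + 0.181×7.8 = 2.494.
Rate = 8.778/(1 + 2.494) = 2.512 kJ/s.

2.512 kJ/s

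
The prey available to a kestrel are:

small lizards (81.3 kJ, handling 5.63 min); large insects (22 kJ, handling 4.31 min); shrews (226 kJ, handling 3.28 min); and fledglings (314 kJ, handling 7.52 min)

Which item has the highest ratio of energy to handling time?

shrews

In descending order of E/h:
shrews: 226/3.28 = 68.9 kJ/min
fledglings: 314/7.52 = 41.8 kJ/min
small lizards: 81.3/5.63 = 14.4 kJ/min
large insects: 22/4.31 = 5.1 kJ/min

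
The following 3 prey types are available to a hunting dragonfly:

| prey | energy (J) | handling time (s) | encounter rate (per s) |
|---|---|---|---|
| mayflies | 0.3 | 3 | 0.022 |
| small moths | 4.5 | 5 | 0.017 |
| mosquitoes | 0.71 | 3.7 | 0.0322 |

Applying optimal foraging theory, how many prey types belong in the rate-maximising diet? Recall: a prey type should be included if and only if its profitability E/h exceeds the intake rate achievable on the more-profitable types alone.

3

Profitabilities (E/h, J/s): small moths 0.9, mosquitoes 0.192, mayflies 0.1. Add prey in this order while the next type's profitability exceeds the intake rate on those already taken.
Rate on top 1: 0.07051. mosquitoes: 0.192 > 0.07051 → include.
Rate on top 2: 0.08252. mayflies: 0.1 > 0.08252 → include.
Optimal diet: small moths, mosquitoes, mayflies — 3 of 3 types.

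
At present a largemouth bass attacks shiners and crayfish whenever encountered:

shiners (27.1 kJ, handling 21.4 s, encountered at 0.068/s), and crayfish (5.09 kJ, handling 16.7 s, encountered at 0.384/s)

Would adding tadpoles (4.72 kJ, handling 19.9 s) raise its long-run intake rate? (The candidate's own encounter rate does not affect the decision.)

On shiners and crayfish alone, R = ΣλE/(1+Σλh) = 3.797/8.868 = 0.4282 kJ/s.
Profitability of tadpoles: 4.72/19.9 = 0.2372 kJ/s.
0.2372 < 0.4282, so adding tadpoles would lower the average — exclude it.

No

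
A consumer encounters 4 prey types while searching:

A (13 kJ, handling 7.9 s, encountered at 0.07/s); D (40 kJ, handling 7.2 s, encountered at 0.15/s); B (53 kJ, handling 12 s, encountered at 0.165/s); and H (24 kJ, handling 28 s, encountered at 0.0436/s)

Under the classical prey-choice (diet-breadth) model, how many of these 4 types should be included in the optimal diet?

E/h in descending order: D 5.56, B 4.42, A 1.65, H 0.857 kJ/s. The optimal diet is the largest prefix of this list for which every included type satisfies E_i/h_i > R on the types above it.
Rate on top 1: 2.885. B: 4.42 > 2.885 → include.
Rate on top 2: 3.632. A: 1.65 < 3.632 → exclude; stop.
Optimal diet: D, B — 2 of 4 types.

2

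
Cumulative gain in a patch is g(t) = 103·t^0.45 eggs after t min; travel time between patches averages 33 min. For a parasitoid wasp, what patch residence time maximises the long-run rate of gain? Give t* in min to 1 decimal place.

Maximise g(t)/(T+t): set derivative to zero → g'(t)(T+t) = g(t).
g'(t) = 0.45·103·t^-0.55. Setting 0.45·103·t^-0.55 = 103·t^0.45/(33+t) gives 0.45(33+t) = t, so 0.55·t = 0.45×33.
t* = 0.45×33/0.55 = 27 min.

27.0 min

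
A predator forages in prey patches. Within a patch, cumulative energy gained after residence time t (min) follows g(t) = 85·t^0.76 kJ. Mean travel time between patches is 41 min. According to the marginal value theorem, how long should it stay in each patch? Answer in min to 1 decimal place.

Optimal t* satisfies g'(t*) = g(t*)/(T + t*).
g'(t) = 0.76·85·t^-0.24. Setting 0.76·85·t^-0.24 = 85·t^0.76/(41+t) gives 0.76(41+t) = t, so 0.24·t = 0.76×41.
t* = 0.76×41/0.24 = 129.8 min.

129.8 min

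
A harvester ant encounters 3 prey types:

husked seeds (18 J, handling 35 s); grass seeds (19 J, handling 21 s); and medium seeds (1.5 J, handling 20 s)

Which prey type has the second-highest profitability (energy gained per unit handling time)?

Profitability E/h (J/s): husked seeds = 18/35 = 0.514, grass seeds = 19/21 = 0.905, medium seeds = 1.5/20 = 0.075.
Ranked: grass seeds > husked seeds > medium seeds.

husked seeds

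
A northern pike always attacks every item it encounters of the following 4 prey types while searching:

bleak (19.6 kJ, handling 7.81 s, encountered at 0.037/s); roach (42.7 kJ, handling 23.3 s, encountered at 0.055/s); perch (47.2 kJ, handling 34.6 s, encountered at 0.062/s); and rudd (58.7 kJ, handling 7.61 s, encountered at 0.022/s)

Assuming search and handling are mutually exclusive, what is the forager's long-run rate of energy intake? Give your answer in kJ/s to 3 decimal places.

1.493 kJ/s

R = Σλ_iE_i / (1 + Σλ_ih_i)
Numerator: 0.037×19.6 + 0.055×42.7 + 0.062×47.2 + 0.022×58.7 = 7.292
Denominator: 1 + 0.037×7.81 + 0.055×23.3 + 0.062×34.6 + 0.022×7.61 = 4.883
R = 7.292/4.883 = 1.493 kJ/s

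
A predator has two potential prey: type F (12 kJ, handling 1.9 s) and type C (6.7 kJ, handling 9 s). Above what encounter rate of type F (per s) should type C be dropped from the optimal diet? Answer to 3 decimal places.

0.070 per s

The zero-one rule: include type C iff E₂/h₂ > λE₁/(1+λh₁). Equality gives the switch point.
λE₁h₂ = E₂ + λE₂h₁ ⇒ λ = E₂/(E₁h₂ − E₂h₁) = 6.7/(108 − 12.73) = 0.07033 per s.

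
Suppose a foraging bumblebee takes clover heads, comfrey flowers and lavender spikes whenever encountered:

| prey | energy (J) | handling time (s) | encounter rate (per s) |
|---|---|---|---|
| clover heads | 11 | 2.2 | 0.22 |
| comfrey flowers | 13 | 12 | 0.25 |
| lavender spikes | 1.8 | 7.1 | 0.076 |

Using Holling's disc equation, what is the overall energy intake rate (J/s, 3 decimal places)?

R = (0.22×11 + 0.25×13 + 0.076×1.8) / (1 + 0.22×2.2 + 0.25×12 + 0.076×7.1) = 5.807/5.024 = 1.156 J/s.

1.156 J/s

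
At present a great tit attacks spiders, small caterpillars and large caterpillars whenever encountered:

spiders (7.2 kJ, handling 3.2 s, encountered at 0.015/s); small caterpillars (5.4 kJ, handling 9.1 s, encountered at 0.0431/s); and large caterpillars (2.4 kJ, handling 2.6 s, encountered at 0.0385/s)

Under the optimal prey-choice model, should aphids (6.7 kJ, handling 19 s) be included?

Intake rate on the current diet: R = (0.015×7.2 + 0.0431×5.4 + 0.0385×2.4) / (1 + 0.015×3.2 + 0.0431×9.1 + 0.0385×2.6) = 0.4331/1.54 = 0.2812 kJ/s.
aphids: E/h = 6.7/19 = 0.3526 kJ/s.
Since 0.3526 > R, including aphids increases the long-run rate.

Yes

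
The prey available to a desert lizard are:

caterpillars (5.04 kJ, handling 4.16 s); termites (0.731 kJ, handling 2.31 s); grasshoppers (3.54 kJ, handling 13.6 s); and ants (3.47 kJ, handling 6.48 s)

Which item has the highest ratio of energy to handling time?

caterpillars

Profitability E/h (kJ/s): caterpillars = 5.04/4.16 = 1.21, termites = 0.731/2.31 = 0.316, grasshoppers = 3.54/13.6 = 0.26, ants = 3.47/6.48 = 0.535.
Ranked: caterpillars > ants > termites > grasshoppers.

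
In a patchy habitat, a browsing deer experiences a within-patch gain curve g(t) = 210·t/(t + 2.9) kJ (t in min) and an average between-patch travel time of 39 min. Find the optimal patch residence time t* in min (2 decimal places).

10.63 min

By the marginal value theorem, leave when the instantaneous gain rate g'(t) equals the habitat-wide average g(t)/(T + t).
g'(t) = 210·2.9/(t + 2.9)². Setting 210·2.9/(t+2.9)² = 210t/[(t+2.9)(39+t)] gives 2.9(39+t) = t(t+2.9), so t² = 2.9×39 = 113.1.
t* = √113.1 = 10.63 min.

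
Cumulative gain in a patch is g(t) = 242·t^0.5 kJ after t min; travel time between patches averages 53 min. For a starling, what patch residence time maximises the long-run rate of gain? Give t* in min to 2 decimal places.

53.00 min

By the marginal value theorem, leave when the instantaneous gain rate g'(t) equals the habitat-wide average g(t)/(T + t).
g'(t) = 0.5·242·t^-0.5. Setting 0.5·242·t^-0.5 = 242·t^0.5/(53+t) gives 0.5(53+t) = t, so 0.50·t = 0.5×53.
t* = 0.5×53/0.50 = 53 min.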